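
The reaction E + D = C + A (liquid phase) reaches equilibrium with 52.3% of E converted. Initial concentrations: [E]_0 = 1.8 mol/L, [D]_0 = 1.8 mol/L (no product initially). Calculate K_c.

Let X = conversion of E.
Concentrations: [E] = 1.8 − 1.8X; [D] = 1.8 − 1.8X; [C] = 1.8X; [A] = 1.8X.
At X = 0.523: [E] = 0.859, [D] = 0.859, [C] = 0.941, [A] = 0.941.
K_c = [C] [A] / ([E] [D]) = 1.2.

K_c = 1.2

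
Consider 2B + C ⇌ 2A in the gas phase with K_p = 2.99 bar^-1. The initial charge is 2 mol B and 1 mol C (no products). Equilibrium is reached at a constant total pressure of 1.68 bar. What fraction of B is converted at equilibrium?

X = 0.500

Basis: 2 mol B initially; let X = conversion of B. Extent ξ = X.
Species balance: n_B = 2 − 2X; n_C = 1 − X; n_A = 2X.
Summing: n_T = 3 − X.
y_i = n_i/n_T, p_i = y_i·P. K_p = p_A^2 / (p_B^2 p_C).
Substituting and setting equal to 2.99 bar^-1 gives a polynomial in X; the root in (0,1) is X = 0.500.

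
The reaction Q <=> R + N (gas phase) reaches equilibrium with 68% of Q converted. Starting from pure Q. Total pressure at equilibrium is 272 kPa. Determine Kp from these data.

Kp = 234 kPa

Basis: 1 mol Q initially; let X = conversion of Q. Extent ξ = X.
Mole table: n_Q = 1 − X; n_R = X; n_N = X.
Total moles n_T = 1 + X.
At X = 0.68: n_Q = 0.32, n_R = 0.68, n_N = 0.68, n_T = 1.68.
p_i = (n_i/n_T)·P. Kp = p_R p_N / (p_Q) = 234 kPa.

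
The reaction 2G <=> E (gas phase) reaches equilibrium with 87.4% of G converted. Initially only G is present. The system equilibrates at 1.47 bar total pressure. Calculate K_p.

K_p = 10.5 bar^-1

Basis: 1 mol G initially; let X = conversion of G. Extent ξ = 0.5X.
At extent ξ: n_G = 1 − X; n_E = 0.5X.
Summing: n_T = 1 − 0.5X.
At X = 0.874: n_G = 0.126, n_E = 0.437, n_T = 0.563.
p_i = (n_i/n_T)·P. K_p = p_E / (p_G^2) = 10.5 bar^-1.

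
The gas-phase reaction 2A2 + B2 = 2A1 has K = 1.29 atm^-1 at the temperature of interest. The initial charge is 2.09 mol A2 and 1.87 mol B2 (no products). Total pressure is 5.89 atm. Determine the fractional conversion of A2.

Take 2.09 mol A2 as basis and let X be its fractional conversion, so ξ = 1.04X.
At extent ξ: n_A2 = 2.09 − 2.09X; n_B2 = 1.87 − 1.04X; n_A1 = 2.09X.
n_T = Σnᵢ = 3.96 − 1.04X.
y_i = n_i/n_T, p_i = y_i·P. K = p_A1^2 / (p_A2^2 p_B2).
Setting this equal to 1.29 atm^-1 and taking the physical root (0 < X < 1) gives X = 0.626.

X = 0.626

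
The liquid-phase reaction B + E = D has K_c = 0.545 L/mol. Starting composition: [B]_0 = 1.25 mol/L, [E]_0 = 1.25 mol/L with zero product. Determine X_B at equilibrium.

X = 0.317

Let X = conversion of B; extent ξ = 1.25·X mol/L.
Concentrations: [B] = 1.25 − 1.25X; [E] = 1.25 − 1.25X; [D] = 1.25X.
K_c = [D] / ([B] [E]).
This equals 0.545 at X = 0.317 (the root in 0 < X < 1).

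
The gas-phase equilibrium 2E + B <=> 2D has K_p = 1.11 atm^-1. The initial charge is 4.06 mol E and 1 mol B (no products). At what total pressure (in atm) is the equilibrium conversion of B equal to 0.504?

Let X = conversion of B (basis 1 mol B); extent of reaction ξ = X.
Species balance: n_E = 4.06 − 2X; n_B = 1 − X; n_D = 2X.
Summing: n_T = 5.06 − X.
K_p = p_D^2 / (p_E^2 p_B) with p_i = (n_i/n_T)·P.
At X = 0.504: the mole-fraction product g(X) = Π y_i^ν_i = 1.002. Since K_p = g(X)·P^{-1}, P = (g/K_p)^(1/1) = (1.002/1.11)^(1/1) = 0.903 atm.

P = 0.903 atm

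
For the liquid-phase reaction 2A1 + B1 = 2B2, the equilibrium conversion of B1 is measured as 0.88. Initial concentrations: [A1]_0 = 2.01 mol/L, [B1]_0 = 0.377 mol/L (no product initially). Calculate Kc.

Let X = conversion of B1.
Concentrations: [A1] = 2.01 − 0.754X; [B1] = 0.377 − 0.377X; [B2] = 0.754X.
At X = 0.88: [A1] = 1.35, [B1] = 0.0452, [B2] = 0.664.
Kc = [B2]^2 / ([A1]^2 [B1]) = 5.37 L/mol.

Kc = 5.37 L/mol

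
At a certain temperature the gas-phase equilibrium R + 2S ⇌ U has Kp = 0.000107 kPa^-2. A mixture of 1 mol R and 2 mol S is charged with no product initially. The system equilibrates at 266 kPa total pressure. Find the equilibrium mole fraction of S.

Basis: 1 mol R initially; let X = conversion of R. Extent ξ = X.
At extent ξ: n_R = 1 − X; n_S = 2 − 2X; n_U = X.
Summing: n_T = 3 − 2X.
With p_i = (n_i/n_T)P, Kp = p_U / (p_R p_S^2).
Substituting and setting equal to 0.000107 kPa^-2 gives a polynomial in X; the root in (0,1) is X = 0.600.
Then n_S = 0.801, n_T = 1.8, so y_S = 0.445.

y_S = 0.445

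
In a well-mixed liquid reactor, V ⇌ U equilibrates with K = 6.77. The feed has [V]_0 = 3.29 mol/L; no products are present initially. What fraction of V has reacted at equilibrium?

Let X = conversion of V; extent ξ = 3.29·X mol/L.
Concentrations: [V] = 3.29 − 3.29X; [U] = 3.29X.
K = [U] / ([V]).
Setting equal to 6.77 and solving for X on (0,1) gives X = 0.871.

X = 0.871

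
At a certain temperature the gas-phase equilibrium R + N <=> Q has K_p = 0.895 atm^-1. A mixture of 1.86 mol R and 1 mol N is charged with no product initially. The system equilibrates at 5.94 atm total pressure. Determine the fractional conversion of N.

Basis: 1 mol N initially; let X = conversion of N. Extent ξ = X.
Moles: n_R = 1.86 − X; n_N = 1 − X; n_Q = X.
Summing: n_T = 2.86 − X.
Mole fractions y_i = n_i/n_T; K_p = p_Q / (p_R p_N) with p_i = y_i·P.
Setting this equal to 0.895 atm^-1 and taking the physical root (0 < X < 1) gives X = 0.738.

X = 0.738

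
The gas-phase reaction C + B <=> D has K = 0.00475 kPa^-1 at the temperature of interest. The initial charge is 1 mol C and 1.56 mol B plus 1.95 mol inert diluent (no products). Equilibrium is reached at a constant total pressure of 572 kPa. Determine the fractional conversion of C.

X = 0.429

Basis: 1 mol C initially; let X = conversion of C. Extent ξ = X.
Moles: n_C = 1 − X; n_B = 1.56 − X; n_D = X; n_I = 1.95 (inert).
Summing: n_T = 4.51 − X.
With p_i = (n_i/n_T)P, K = p_D / (p_C p_B).
Setting this equal to 0.00475 kPa^-1 and taking the physical root (0 < X < 1) gives X = 0.429.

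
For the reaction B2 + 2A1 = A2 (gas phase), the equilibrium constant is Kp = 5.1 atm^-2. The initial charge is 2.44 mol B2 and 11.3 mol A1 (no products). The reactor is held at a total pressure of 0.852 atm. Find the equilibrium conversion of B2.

X = 0.684

Let X = conversion of B2 (basis 2.44 mol B2); extent of reaction ξ = 2.44X.
At extent ξ: n_B2 = 2.44 − 2.44X; n_A1 = 11.3 − 4.88X; n_A2 = 2.44X.
Total moles n_T = 13.7 − 4.88X.
With p_i = (n_i/n_T)P, Kp = p_A2 / (p_B2 p_A1^2).
This yields a degree-3 equation in X; solving on (0,1), X = 0.684.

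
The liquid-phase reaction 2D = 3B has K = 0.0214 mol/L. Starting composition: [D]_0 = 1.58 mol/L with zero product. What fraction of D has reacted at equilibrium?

X = 0.143

Let X = conversion of D; extent ξ = 1.58X/2 mol/L.
Concentrations: [D] = 1.58 − 1.58X; [B] = 2.37X.
K = [B]^3 / ([D]^2).
This equals 0.0214 at X = 0.143 (the root in 0 < X < 1).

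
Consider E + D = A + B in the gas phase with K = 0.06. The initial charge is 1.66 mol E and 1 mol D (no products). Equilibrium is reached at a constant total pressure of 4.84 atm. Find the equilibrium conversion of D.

X = 0.252

Take 1 mol D as basis and let X be its fractional conversion, so ξ = X.
Moles: n_E = 1.66 − X; n_D = 1 − X; n_A = X; n_B = X.
Since Δν = 0, n_T = 2.66 throughout.
Mole fractions y_i = n_i/n_T; K = p_A p_B / (p_E p_D) with p_i = y_i·P.
Setting this equal to 0.06 and taking the physical root (0 < X < 1) gives X = 0.252.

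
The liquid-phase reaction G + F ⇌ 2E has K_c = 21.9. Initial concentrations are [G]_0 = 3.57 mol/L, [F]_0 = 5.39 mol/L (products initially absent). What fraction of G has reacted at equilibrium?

Let X = conversion of G; extent ξ = 3.57·X mol/L.
Concentrations: [G] = 3.57 − 3.57X; [F] = 5.39 − 3.57X; [E] = 7.14X.
K_c = [E]^2 / ([G] [F]).
Equating to 21.9: the physical root is X = 0.821.

X = 0.821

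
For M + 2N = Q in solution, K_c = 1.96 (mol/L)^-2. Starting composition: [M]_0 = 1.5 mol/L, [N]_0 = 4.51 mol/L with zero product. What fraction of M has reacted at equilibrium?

Let X = conversion of M; extent ξ = 1.5·X mol/L.
Concentrations: [M] = 1.5 − 1.5X; [N] = 4.51 − 3X; [Q] = 1.5X.
K_c = [Q] / ([M] [N]^2).
Equating to 1.96 (mol/L)^-2: the physical root is X = 0.875.

X = 0.875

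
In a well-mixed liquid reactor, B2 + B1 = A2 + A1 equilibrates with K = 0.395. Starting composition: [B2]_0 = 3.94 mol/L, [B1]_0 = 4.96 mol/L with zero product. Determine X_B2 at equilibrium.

Let X = conversion of B2; extent ξ = 3.94·X mol/L.
Concentrations: [B2] = 3.94 − 3.94X; [B1] = 4.96 − 3.94X; [A2] = 3.94X; [A1] = 3.94X.
K = [A2] [A1] / ([B2] [B1]).
Solving K = 0.395 for X ∈ (0,1): X = 0.431.

X = 0.431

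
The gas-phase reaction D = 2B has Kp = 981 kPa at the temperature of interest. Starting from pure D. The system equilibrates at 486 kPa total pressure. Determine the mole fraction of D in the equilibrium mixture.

Let X = conversion of D (basis 1 mol D); extent of reaction ξ = X.
Mole table: n_D = 1 − X; n_B = 2X.
Total moles n_T = 1 + X.
Mole fractions y_i = n_i/n_T; Kp = p_B^2 / (p_D) with p_i = y_i·P.
Substituting and setting equal to 981 kPa gives a polynomial in X; the root in (0,1) is X = 0.579.
Then n_D = 0.421, n_T = 1.58, so y_D = 0.267.

y_D = 0.267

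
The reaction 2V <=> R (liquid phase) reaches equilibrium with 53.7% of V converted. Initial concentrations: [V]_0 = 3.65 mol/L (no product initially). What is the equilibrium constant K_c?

Let X = conversion of V.
Concentrations: [V] = 3.65 − 3.65X; [R] = 1.82X.
At X = 0.537: [V] = 1.69, [R] = 0.98.
K_c = [R] / ([V]^2) = 0.343 L/mol.

K_c = 0.343 L/mol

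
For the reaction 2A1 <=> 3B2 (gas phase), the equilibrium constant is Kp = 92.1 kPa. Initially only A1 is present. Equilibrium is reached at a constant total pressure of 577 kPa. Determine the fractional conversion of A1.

Take 1 mol A1 as basis and let X be its fractional conversion, so ξ = 0.5X.
At extent ξ: n_A1 = 1 − X; n_B2 = 1.5X.
n_T = Σnᵢ = 1 + 0.5X.
With p_i = (n_i/n_T)P, Kp = p_B2^3 / (p_A1^2).
This yields a degree-3 equation in X; solving on (0,1), X = 0.299.

X = 0.299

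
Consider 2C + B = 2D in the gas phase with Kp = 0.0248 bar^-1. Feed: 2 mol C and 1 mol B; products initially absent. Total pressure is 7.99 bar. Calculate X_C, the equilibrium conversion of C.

X = 0.193

Basis: 2 mol C initially; let X = conversion of C. Extent ξ = X.
Mole table: n_C = 2 − 2X; n_B = 1 − X; n_D = 2X.
Summing: n_T = 3 − X.
With p_i = (n_i/n_T)P, Kp = p_D^2 / (p_C^2 p_B).
This yields a degree-3 equation in X; solving on (0,1), X = 0.193.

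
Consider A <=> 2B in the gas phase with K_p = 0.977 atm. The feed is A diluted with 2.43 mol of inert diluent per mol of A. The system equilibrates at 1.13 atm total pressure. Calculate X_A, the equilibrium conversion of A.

Let X = conversion of A (basis 1 mol A); extent of reaction ξ = X.
Mole table: n_A = 1 − X; n_B = 2X; n_I = 2.43 (inert).
Summing: n_T = 3.43 + X.
Mole fractions y_i = n_i/n_T; K_p = p_B^2 / (p_A) with p_i = y_i·P.
Substituting and setting equal to 0.977 atm gives a polynomial in X; the root in (0,1) is X = 0.594.

X = 0.594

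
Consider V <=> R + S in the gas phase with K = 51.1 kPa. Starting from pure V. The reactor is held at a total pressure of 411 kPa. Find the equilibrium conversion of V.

X = 0.333

Take 1 mol V as basis and let X be its fractional conversion, so ξ = X.
Mole table: n_V = 1 − X; n_R = X; n_S = X.
Total moles n_T = 1 + X.
Mole fractions y_i = n_i/n_T; K = p_R p_S / (p_V) with p_i = y_i·P.
Substituting and setting equal to 51.1 kPa gives a polynomial in X; the root in (0,1) is X = 0.333.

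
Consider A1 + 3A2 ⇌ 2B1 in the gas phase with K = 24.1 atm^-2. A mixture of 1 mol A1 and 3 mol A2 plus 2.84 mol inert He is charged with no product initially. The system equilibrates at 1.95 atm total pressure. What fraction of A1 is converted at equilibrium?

X = 0.625

Let X = conversion of A1 (basis 1 mol A1); extent of reaction ξ = X.
Mole table: n_A1 = 1 − X; n_A2 = 3 − 3X; n_B1 = 2X; n_I = 2.84 (inert).
Total moles n_T = 6.84 − 2X.
y_i = n_i/n_T, p_i = y_i·P. K = p_B1^2 / (p_A1 p_A2^3).
Setting this equal to 24.1 atm^-2 and taking the physical root (0 < X < 1) gives X = 0.625.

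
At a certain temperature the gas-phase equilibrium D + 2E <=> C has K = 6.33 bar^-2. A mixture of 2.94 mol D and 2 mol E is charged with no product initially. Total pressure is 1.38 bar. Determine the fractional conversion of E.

Basis: 2 mol E initially; let X = conversion of E. Extent ξ = X.
Mole table: n_D = 2.94 − X; n_E = 2 − 2X; n_C = X.
n_T = Σnᵢ = 4.94 − 2X.
With p_i = (n_i/n_T)P, K = p_C / (p_D p_E^2).
Substituting and setting equal to 6.33 bar^-2 gives a polynomial in X; the root in (0,1) is X = 0.714.

X = 0.714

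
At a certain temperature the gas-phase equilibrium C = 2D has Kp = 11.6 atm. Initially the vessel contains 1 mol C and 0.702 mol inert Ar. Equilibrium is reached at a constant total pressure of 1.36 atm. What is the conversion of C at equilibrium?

Basis: 1 mol C initially; let X = conversion of C. Extent ξ = X.
Mole table: n_C = 1 − X; n_D = 2X; n_I = 0.702 (inert).
Summing: n_T = 1.7 + X.
y_i = n_i/n_T, p_i = y_i·P. Kp = p_D^2 / (p_C).
Substituting and setting equal to 11.6 atm gives a polynomial in X; the root in (0,1) is X = 0.864.

X = 0.864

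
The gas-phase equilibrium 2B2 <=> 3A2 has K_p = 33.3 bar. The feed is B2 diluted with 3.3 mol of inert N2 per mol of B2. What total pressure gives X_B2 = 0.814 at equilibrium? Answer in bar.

Let X = conversion of B2 (basis 1 mol B2); extent of reaction ξ = 0.5X.
Mole table: n_B2 = 1 − X; n_A2 = 1.5X; n_I = 3.3 (inert).
Total moles n_T = 4.3 + 0.5X.
K_p = p_A2^3 / (p_B2^2) with p_i = (n_i/n_T)·P.
At X = 0.814: the mole-fraction product g(X) = Π y_i^ν_i = 11.18. Since K_p = g(X)·P^{1}, P = (K_p/g)^(1/1) = (33.3/11.18)^(1/1) = 2.98 bar.

P = 2.98 bar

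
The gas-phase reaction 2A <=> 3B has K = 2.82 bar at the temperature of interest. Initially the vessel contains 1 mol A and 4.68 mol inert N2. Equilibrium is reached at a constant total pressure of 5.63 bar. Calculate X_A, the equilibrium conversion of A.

Take 1 mol A as basis and let X be its fractional conversion, so ξ = 0.5X.
Moles: n_A = 1 − X; n_B = 1.5X; n_I = 4.68 (inert).
Summing: n_T = 5.68 + 0.5X.
y_i = n_i/n_T, p_i = y_i·P. K = p_B^3 / (p_A^2).
This yields a degree-3 equation in X; solving on (0,1), X = 0.557.

X = 0.557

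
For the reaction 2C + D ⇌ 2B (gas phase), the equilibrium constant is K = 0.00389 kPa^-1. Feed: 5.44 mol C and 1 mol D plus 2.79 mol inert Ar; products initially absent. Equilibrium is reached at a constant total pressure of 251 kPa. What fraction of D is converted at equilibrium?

Take 1 mol D as basis and let X be its fractional conversion, so ξ = X.
Moles: n_C = 5.44 − 2X; n_D = 1 − X; n_B = 2X; n_I = 2.79 (inert).
Total moles n_T = 9.23 − X.
With p_i = (n_i/n_T)P, K = p_B^2 / (p_C^2 p_D).
Substituting and setting equal to 0.00389 kPa^-1 gives a polynomial in X; the root in (0,1) is X = 0.514.

X = 0.514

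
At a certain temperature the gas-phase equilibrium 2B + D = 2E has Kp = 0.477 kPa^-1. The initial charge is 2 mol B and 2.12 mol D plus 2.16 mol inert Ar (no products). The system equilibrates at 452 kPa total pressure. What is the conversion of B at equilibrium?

X = 0.876

Take 2 mol B as basis and let X be its fractional conversion, so ξ = X.
Moles: n_B = 2 − 2X; n_D = 2.12 − X; n_E = 2X; n_I = 2.16 (inert).
n_T = Σnᵢ = 6.28 − X.
Mole fractions y_i = n_i/n_T; Kp = p_E^2 / (p_B^2 p_D) with p_i = y_i·P.
Equating to 0.477 kPa^-1 and solving on 0 < X < 1: X = 0.876.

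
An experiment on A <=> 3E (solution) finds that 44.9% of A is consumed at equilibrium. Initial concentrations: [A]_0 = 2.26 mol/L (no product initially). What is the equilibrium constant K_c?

K_c = 22.7 (mol/L)^2

Let X = conversion of A.
Concentrations: [A] = 2.26 − 2.26X; [E] = 6.78X.
At X = 0.449: [A] = 1.25, [E] = 3.04.
K_c = [E]^3 / ([A]) = 22.7 (mol/L)^2.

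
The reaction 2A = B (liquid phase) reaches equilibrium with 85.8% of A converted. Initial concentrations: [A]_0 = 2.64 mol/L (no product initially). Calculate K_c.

Let X = conversion of A.
Concentrations: [A] = 2.64 − 2.64X; [B] = 1.32X.
At X = 0.858: [A] = 0.375, [B] = 1.13.
K_c = [B] / ([A]^2) = 8.06 L/mol.

K_c = 8.06 L/mol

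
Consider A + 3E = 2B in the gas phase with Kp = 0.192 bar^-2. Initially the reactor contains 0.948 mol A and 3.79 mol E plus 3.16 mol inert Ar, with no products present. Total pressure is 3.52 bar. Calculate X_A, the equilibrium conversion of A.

X = 0.384

Basis: 0.948 mol A initially; let X = conversion of A. Extent ξ = 0.948X.
Moles: n_A = 0.948 − 0.948X; n_E = 3.79 − 2.84X; n_B = 1.9X; n_I = 3.16 (inert).
n_T = Σnᵢ = 7.9 − 1.9X.
y_i = n_i/n_T, p_i = y_i·P. Kp = p_B^2 / (p_A p_E^3).
Substituting and setting equal to 0.192 bar^-2 gives a polynomial in X; the root in (0,1) is X = 0.384.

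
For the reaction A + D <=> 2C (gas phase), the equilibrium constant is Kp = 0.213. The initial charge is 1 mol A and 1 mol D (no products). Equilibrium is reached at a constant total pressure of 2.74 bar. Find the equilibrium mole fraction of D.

Take 1 mol A as basis and let X be its fractional conversion, so ξ = X.
Mole table: n_A = 1 − X; n_D = 1 − X; n_C = 2X.
n_T stays at 2 (no change in mole number).
With p_i = (n_i/n_T)P, Kp = p_C^2 / (p_A p_D).
Equating to 0.213 and solving on 0 < X < 1: X = 0.187.
Then n_D = 0.813, n_T = 2, so y_D = 0.406.

y_D = 0.406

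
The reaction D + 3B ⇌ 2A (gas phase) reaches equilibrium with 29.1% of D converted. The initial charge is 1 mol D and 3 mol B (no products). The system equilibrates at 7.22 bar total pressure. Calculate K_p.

Basis: 1 mol D initially; let X = conversion of D. Extent ξ = X.
Mole table: n_D = 1 − X; n_B = 3 − 3X; n_A = 2X.
Summing: n_T = 4 − 2X.
At X = 0.291: n_D = 0.709, n_B = 2.13, n_A = 0.582, n_T = 3.42.
p_i = (n_i/n_T)·P. K_p = p_A^2 / (p_D p_B^3) = 0.0111 bar^-2.

K_p = 0.0111 bar^-2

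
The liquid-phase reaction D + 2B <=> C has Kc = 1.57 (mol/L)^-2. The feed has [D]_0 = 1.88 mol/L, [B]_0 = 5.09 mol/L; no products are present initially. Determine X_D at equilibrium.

Let X = conversion of D; extent ξ = 1.88·X mol/L.
Concentrations: [D] = 1.88 − 1.88X; [B] = 5.09 − 3.76X; [C] = 1.88X.
Kc = [C] / ([D] [B]^2).
Equating to 1.57 (mol/L)^-2: the physical root is X = 0.849.

X = 0.849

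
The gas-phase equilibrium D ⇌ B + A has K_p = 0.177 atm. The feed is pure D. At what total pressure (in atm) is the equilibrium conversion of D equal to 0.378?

Let X = conversion of D (basis 1 mol D); extent of reaction ξ = X.
Mole table: n_D = 1 − X; n_B = X; n_A = X.
Summing: n_T = 1 + X.
K_p = p_B p_A / (p_D) with p_i = (n_i/n_T)·P.
At X = 0.378: the mole-fraction product g(X) = Π y_i^ν_i = 0.1667. Since K_p = g(X)·P^{1}, P = (K_p/g)^(1/1) = (0.177/0.1667)^(1/1) = 1.06 atm.

P = 1.06 atm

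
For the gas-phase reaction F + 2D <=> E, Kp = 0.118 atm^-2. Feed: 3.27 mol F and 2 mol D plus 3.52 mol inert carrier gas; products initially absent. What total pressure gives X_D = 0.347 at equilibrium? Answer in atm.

Let X = conversion of D (basis 2 mol D); extent of reaction ξ = X.
Mole table: n_F = 3.27 − X; n_D = 2 − 2X; n_E = X; n_I = 3.52 (inert).
Total moles n_T = 8.79 − 2X.
Kp = p_E / (p_F p_D^2) with p_i = (n_i/n_T)·P.
At X = 0.347: the mole-fraction product g(X) = Π y_i^ν_i = 4.562. Since Kp = g(X)·P^{-2}, P = (g/Kp)^(1/2) = (4.562/0.118)^(1/2) = 6.22 atm.

P = 6.22 atm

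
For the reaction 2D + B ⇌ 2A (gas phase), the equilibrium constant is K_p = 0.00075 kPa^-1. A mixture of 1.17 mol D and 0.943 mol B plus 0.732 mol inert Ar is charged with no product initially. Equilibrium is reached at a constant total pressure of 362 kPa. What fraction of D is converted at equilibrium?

X = 0.222

Basis: 1.17 mol D initially; let X = conversion of D. Extent ξ = 0.585X.
Mole table: n_D = 1.17 − 1.17X; n_B = 0.943 − 0.585X; n_A = 1.17X; n_I = 0.732 (inert).
n_T = Σnᵢ = 2.84 − 0.585X.
With p_i = (n_i/n_T)P, K_p = p_A^2 / (p_D^2 p_B).
Setting this equal to 0.00075 kPa^-1 and taking the physical root (0 < X < 1) gives X = 0.222.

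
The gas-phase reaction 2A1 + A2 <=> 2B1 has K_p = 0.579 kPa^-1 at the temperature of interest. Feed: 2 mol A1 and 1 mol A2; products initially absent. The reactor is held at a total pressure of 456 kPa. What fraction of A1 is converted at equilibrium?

Let X = conversion of A1 (basis 2 mol A1); extent of reaction ξ = X.
At extent ξ: n_A1 = 2 − 2X; n_A2 = 1 − X; n_B1 = 2X.
Total moles n_T = 3 − X.
y_i = n_i/n_T, p_i = y_i·P. K_p = p_B1^2 / (p_A1^2 p_A2).
Substituting and setting equal to 0.579 kPa^-1 gives a polynomial in X; the root in (0,1) is X = 0.823.

X = 0.823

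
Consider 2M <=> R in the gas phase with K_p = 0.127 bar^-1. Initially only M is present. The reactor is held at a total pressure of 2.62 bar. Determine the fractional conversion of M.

X = 0.345

Let X = conversion of M (basis 1 mol M); extent of reaction ξ = 0.5X.
Species balance: n_M = 1 − X; n_R = 0.5X.
Total moles n_T = 1 − 0.5X.
With p_i = (n_i/n_T)P, K_p = p_R / (p_M^2).
Substituting and setting equal to 0.127 bar^-1 gives a polynomial in X; the root in (0,1) is X = 0.345.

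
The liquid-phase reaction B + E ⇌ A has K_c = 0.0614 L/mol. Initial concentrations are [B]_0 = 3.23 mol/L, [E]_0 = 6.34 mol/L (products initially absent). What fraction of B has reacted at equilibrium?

Let X = conversion of B; extent ξ = 3.23·X mol/L.
Concentrations: [B] = 3.23 − 3.23X; [E] = 6.34 − 3.23X; [A] = 3.23X.
K_c = [A] / ([B] [E]).
Equating to 0.0614 L/mol: the physical root is X = 0.253.

X = 0.253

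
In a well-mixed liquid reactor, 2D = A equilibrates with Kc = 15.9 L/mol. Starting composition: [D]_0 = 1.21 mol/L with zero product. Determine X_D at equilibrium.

X = 0.851

Let X = conversion of D; extent ξ = 1.21X/2 mol/L.
Concentrations: [D] = 1.21 − 1.21X; [A] = 0.605X.
Kc = [A] / ([D]^2).
Setting equal to 15.9 and solving for X on (0,1) gives X = 0.851.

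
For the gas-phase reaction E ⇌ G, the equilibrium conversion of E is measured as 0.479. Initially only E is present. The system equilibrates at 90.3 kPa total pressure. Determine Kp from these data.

Let X = conversion of E (basis 1 mol E); extent of reaction ξ = X.
Species balance: n_E = 1 − X; n_G = X.
n_T stays at 1 (no change in mole number).
At X = 0.479: n_E = 0.521, n_G = 0.479, n_T = 1.
p_i = (n_i/n_T)·P. Kp = p_G / (p_E) = 0.919.

Kp = 0.919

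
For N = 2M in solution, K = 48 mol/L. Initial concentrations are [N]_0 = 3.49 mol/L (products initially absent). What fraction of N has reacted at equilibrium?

Let X = conversion of N; extent ξ = 3.49·X mol/L.
Concentrations: [N] = 3.49 − 3.49X; [M] = 6.98X.
K = [M]^2 / ([N]).
Setting equal to 48 and solving for X on (0,1) gives X = 0.809.

X = 0.809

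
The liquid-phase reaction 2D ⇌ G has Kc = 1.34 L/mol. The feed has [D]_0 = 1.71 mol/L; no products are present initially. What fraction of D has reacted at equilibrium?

X = 0.629

Let X = conversion of D; extent ξ = 1.71X/2 mol/L.
Concentrations: [D] = 1.71 − 1.71X; [G] = 0.855X.
Kc = [G] / ([D]^2).
Equating to 1.34 L/mol: the physical root is X = 0.629.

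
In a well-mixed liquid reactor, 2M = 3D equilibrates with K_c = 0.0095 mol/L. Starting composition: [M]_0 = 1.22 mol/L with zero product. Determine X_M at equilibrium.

X = 0.121

Let X = conversion of M; extent ξ = 1.22X/2 mol/L.
Concentrations: [M] = 1.22 − 1.22X; [D] = 1.83X.
K_c = [D]^3 / ([M]^2).
Setting equal to 0.0095 and solving for X on (0,1) gives X = 0.121.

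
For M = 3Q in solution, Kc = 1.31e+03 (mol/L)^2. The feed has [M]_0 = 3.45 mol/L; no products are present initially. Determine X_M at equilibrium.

X = 0.850

Let X = conversion of M; extent ξ = 3.45·X mol/L.
Concentrations: [M] = 3.45 − 3.45X; [Q] = 10.4X.
Kc = [Q]^3 / ([M]).
This equals 1.31e+03 at X = 0.850 (the root in 0 < X < 1).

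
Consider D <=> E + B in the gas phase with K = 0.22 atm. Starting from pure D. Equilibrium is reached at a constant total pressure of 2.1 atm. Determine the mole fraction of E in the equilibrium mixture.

Let X = conversion of D (basis 1 mol D); extent of reaction ξ = X.
Moles: n_D = 1 − X; n_E = X; n_B = X.
Total moles n_T = 1 + X.
y_i = n_i/n_T, p_i = y_i·P. K = p_E p_B / (p_D).
Setting this equal to 0.22 atm and taking the physical root (0 < X < 1) gives X = 0.308.
Then n_E = 0.308, n_T = 1.31, so y_E = 0.235.

y_E = 0.235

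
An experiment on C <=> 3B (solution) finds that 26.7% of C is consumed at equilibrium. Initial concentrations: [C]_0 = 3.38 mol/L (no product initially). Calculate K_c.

K_c = 8.01 (mol/L)^2

Let X = conversion of C.
Concentrations: [C] = 3.38 − 3.38X; [B] = 10.1X.
At X = 0.267: [C] = 2.48, [B] = 2.71.
K_c = [B]^3 / ([C]) = 8.01 (mol/L)^2.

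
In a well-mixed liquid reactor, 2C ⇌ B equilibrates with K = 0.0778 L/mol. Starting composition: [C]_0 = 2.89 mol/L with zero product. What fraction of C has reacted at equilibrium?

Let X = conversion of C; extent ξ = 2.89X/2 mol/L.
Concentrations: [C] = 2.89 − 2.89X; [B] = 1.45X.
K = [B] / ([C]^2).
Equating to 0.0778 L/mol: the physical root is X = 0.252.

X = 0.252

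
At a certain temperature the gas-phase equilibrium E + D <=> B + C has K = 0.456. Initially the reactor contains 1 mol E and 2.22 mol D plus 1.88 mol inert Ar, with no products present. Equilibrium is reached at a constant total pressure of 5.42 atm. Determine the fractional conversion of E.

X = 0.569

Let X = conversion of E (basis 1 mol E); extent of reaction ξ = X.
Species balance: n_E = 1 − X; n_D = 2.22 − X; n_B = X; n_C = X; n_I = 1.88 (inert).
n_T stays at 5.1 (no change in mole number).
With p_i = (n_i/n_T)P, K = p_B p_C / (p_E p_D).
Equating to 0.456 and solving on 0 < X < 1: X = 0.569.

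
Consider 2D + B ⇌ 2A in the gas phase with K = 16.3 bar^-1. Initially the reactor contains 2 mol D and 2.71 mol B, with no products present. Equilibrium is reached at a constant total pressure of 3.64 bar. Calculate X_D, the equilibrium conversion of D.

X = 0.843

Take 2 mol D as basis and let X be its fractional conversion, so ξ = X.
Moles: n_D = 2 − 2X; n_B = 2.71 − X; n_A = 2X.
Total moles n_T = 4.71 − X.
y_i = n_i/n_T, p_i = y_i·P. K = p_A^2 / (p_D^2 p_B).
Setting this equal to 16.3 bar^-1 and taking the physical root (0 < X < 1) gives X = 0.843.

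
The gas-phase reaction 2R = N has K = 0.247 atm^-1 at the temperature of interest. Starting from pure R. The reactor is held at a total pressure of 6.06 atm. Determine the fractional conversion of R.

X = 0.622

Basis: 1 mol R initially; let X = conversion of R. Extent ξ = 0.5X.
Species balance: n_R = 1 − X; n_N = 0.5X.
Summing: n_T = 1 − 0.5X.
With p_i = (n_i/n_T)P, K = p_N / (p_R^2).
Setting this equal to 0.247 atm^-1 and taking the physical root (0 < X < 1) gives X = 0.622.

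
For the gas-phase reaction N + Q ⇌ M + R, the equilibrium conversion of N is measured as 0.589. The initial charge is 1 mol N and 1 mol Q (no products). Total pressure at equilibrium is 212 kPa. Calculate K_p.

Basis: 1 mol N initially; let X = conversion of N. Extent ξ = X.
Mole table: n_N = 1 − X; n_Q = 1 − X; n_M = X; n_R = X.
n_T stays at 2 (no change in mole number).
At X = 0.589: n_N = 0.411, n_Q = 0.411, n_M = 0.589, n_R = 0.589, n_T = 2.
p_i = (n_i/n_T)·P. K_p = p_M p_R / (p_N p_Q) = 2.05.

K_p = 2.05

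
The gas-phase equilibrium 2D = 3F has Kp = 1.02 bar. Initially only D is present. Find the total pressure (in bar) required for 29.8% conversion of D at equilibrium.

P = 6.47 bar

Basis: 1 mol D initially; let X = conversion of D. Extent ξ = 0.5X.
Mole table: n_D = 1 − X; n_F = 1.5X.
n_T = Σnᵢ = 1 + 0.5X.
Kp = p_F^3 / (p_D^2) with p_i = (n_i/n_T)·P.
At X = 0.298: the mole-fraction product g(X) = Π y_i^ν_i = 0.1577. Since Kp = g(X)·P^{1}, P = (Kp/g)^(1/1) = (1.02/0.1577)^(1/1) = 6.47 bar.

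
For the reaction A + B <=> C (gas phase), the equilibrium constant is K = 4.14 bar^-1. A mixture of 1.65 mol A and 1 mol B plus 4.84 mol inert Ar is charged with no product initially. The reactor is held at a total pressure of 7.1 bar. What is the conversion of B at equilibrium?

X = 0.790

Take 1 mol B as basis and let X be its fractional conversion, so ξ = X.
Species balance: n_A = 1.65 − X; n_B = 1 − X; n_C = X; n_I = 4.84 (inert).
Summing: n_T = 7.49 − X.
y_i = n_i/n_T, p_i = y_i·P. K = p_C / (p_A p_B).
Setting this equal to 4.14 bar^-1 and taking the physical root (0 < X < 1) gives X = 0.790.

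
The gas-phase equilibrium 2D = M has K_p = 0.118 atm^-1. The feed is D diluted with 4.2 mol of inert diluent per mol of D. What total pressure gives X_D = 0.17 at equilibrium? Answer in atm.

Take 1 mol D as basis and let X be its fractional conversion, so ξ = 0.5X.
Mole table: n_D = 1 − X; n_M = 0.5X; n_I = 4.2 (inert).
n_T = Σnᵢ = 5.2 − 0.5X.
K_p = p_M / (p_D^2) with p_i = (n_i/n_T)·P.
At X = 0.17: the mole-fraction product g(X) = Π y_i^ν_i = 0.6311. Since K_p = g(X)·P^{-1}, P = (g/K_p)^(1/1) = (0.6311/0.118)^(1/1) = 5.35 atm.

P = 5.35 atm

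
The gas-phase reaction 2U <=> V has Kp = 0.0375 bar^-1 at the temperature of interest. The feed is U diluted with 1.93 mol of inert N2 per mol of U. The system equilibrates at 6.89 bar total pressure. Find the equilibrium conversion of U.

Let X = conversion of U (basis 1 mol U); extent of reaction ξ = 0.5X.
Species balance: n_U = 1 − X; n_V = 0.5X; n_I = 1.93 (inert).
Total moles n_T = 2.93 − 0.5X.
y_i = n_i/n_T, p_i = y_i·P. Kp = p_V / (p_U^2).
This yields a degree-2 equation in X; solving on (0,1), X = 0.135.

X = 0.135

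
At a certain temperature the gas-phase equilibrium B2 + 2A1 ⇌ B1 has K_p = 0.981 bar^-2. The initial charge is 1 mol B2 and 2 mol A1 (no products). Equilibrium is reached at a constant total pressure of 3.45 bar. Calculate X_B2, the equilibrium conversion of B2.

Let X = conversion of B2 (basis 1 mol B2); extent of reaction ξ = X.
Moles: n_B2 = 1 − X; n_A1 = 2 − 2X; n_B1 = X.
Summing: n_T = 3 − 2X.
y_i = n_i/n_T, p_i = y_i·P. K_p = p_B1 / (p_B2 p_A1^2).
Substituting and setting equal to 0.981 bar^-2 gives a polynomial in X; the root in (0,1) is X = 0.658.

X = 0.658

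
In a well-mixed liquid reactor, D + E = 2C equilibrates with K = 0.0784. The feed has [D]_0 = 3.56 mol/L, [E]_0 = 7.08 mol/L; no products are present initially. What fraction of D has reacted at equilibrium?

Let X = conversion of D; extent ξ = 3.56·X mol/L.
Concentrations: [D] = 3.56 − 3.56X; [E] = 7.08 − 3.56X; [C] = 7.12X.
K = [C]^2 / ([D] [E]).
Setting equal to 0.0784 and solving for X on (0,1) gives X = 0.172.

X = 0.172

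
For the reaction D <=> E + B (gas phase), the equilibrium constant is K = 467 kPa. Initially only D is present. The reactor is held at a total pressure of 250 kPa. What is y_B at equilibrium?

Basis: 1 mol D initially; let X = conversion of D. Extent ξ = X.
Moles: n_D = 1 − X; n_E = X; n_B = X.
Total moles n_T = 1 + X.
With p_i = (n_i/n_T)P, K = p_E p_B / (p_D).
This yields a degree-2 equation in X; solving on (0,1), X = 0.807.
Then n_B = 0.807, n_T = 1.81, so y_B = 0.447.

y_B = 0.447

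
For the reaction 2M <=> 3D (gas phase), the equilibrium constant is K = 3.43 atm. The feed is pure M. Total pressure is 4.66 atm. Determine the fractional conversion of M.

Basis: 1 mol M initially; let X = conversion of M. Extent ξ = 0.5X.
Moles: n_M = 1 − X; n_D = 1.5X.
n_T = Σnᵢ = 1 + 0.5X.
y_i = n_i/n_T, p_i = y_i·P. K = p_D^3 / (p_M^2).
Setting this equal to 3.43 atm and taking the physical root (0 < X < 1) gives X = 0.438.

X = 0.438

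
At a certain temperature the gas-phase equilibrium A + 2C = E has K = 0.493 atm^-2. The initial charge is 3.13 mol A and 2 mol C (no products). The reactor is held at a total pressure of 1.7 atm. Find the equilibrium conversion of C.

X = 0.345

Basis: 2 mol C initially; let X = conversion of C. Extent ξ = X.
Mole table: n_A = 3.13 − X; n_C = 2 − 2X; n_E = X.
n_T = Σnᵢ = 5.13 − 2X.
y_i = n_i/n_T, p_i = y_i·P. K = p_E / (p_A p_C^2).
This yields a degree-3 equation in X; solving on (0,1), X = 0.345.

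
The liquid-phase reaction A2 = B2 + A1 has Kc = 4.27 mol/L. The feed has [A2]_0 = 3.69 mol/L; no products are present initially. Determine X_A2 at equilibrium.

Let X = conversion of A2; extent ξ = 3.69·X mol/L.
Concentrations: [A2] = 3.69 − 3.69X; [B2] = 3.69X; [A1] = 3.69X.
Kc = [B2] [A1] / ([A2]).
Solving Kc = 4.27 for X ∈ (0,1): X = 0.643.

X = 0.643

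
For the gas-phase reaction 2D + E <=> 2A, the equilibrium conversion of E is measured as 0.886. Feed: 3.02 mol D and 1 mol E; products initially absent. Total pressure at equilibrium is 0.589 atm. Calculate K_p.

Let X = conversion of E (basis 1 mol E); extent of reaction ξ = X.
Species balance: n_D = 3.02 − 2X; n_E = 1 − X; n_A = 2X.
n_T = Σnᵢ = 4.02 − X.
At X = 0.886: n_D = 1.25, n_E = 0.114, n_A = 1.77, n_T = 3.13.
p_i = (n_i/n_T)·P. K_p = p_A^2 / (p_D^2 p_E) = 94.1 atm^-1.

K_p = 94.1 atm^-1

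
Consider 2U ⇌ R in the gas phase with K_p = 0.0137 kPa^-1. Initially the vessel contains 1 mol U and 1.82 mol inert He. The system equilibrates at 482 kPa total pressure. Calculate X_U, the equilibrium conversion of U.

Let X = conversion of U (basis 1 mol U); extent of reaction ξ = 0.5X.
Moles: n_U = 1 − X; n_R = 0.5X; n_I = 1.82 (inert).
Summing: n_T = 2.82 − 0.5X.
With p_i = (n_i/n_T)P, K_p = p_R / (p_U^2).
Equating to 0.0137 kPa^-1 and solving on 0 < X < 1: X = 0.650.

X = 0.650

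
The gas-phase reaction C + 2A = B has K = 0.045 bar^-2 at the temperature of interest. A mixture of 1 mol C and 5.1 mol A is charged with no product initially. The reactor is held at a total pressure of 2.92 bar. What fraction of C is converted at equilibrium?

X = 0.207

Take 1 mol C as basis and let X be its fractional conversion, so ξ = X.
At extent ξ: n_C = 1 − X; n_A = 5.1 − 2X; n_B = X.
n_T = Σnᵢ = 6.1 − 2X.
Mole fractions y_i = n_i/n_T; K = p_B / (p_C p_A^2) with p_i = y_i·P.
Setting this equal to 0.045 bar^-2 and taking the physical root (0 < X < 1) gives X = 0.207.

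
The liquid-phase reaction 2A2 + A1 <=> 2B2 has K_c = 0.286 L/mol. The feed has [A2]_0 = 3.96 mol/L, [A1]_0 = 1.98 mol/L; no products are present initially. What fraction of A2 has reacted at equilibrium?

X = 0.373

Let X = conversion of A2; extent ξ = 3.96X/2 mol/L.
Concentrations: [A2] = 3.96 − 3.96X; [A1] = 1.98 − 1.98X; [B2] = 3.96X.
K_c = [B2]^2 / ([A2]^2 [A1]).
Setting equal to 0.286 and solving for X on (0,1) gives X = 0.373.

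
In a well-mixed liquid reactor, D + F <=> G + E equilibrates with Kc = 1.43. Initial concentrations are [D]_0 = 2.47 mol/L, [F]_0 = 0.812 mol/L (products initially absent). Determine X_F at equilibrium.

Let X = conversion of F; extent ξ = 0.812·X mol/L.
Concentrations: [D] = 2.47 − 0.812X; [F] = 0.812 − 0.812X; [G] = 0.812X; [E] = 0.812X.
Kc = [G] [E] / ([D] [F]).
Equating to 1.43: the physical root is X = 0.800.

X = 0.800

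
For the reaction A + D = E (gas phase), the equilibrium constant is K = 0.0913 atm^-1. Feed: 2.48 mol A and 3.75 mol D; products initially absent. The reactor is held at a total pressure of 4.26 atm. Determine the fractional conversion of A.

Let X = conversion of A (basis 2.48 mol A); extent of reaction ξ = 2.48X.
At extent ξ: n_A = 2.48 − 2.48X; n_D = 3.75 − 2.48X; n_E = 2.48X.
Total moles n_T = 6.23 − 2.48X.
With p_i = (n_i/n_T)P, K = p_E / (p_A p_D).
Setting this equal to 0.0913 atm^-1 and taking the physical root (0 < X < 1) gives X = 0.182.

X = 0.182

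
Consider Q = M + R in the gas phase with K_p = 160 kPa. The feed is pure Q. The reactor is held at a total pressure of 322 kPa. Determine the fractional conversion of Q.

Basis: 1 mol Q initially; let X = conversion of Q. Extent ξ = X.
At extent ξ: n_Q = 1 − X; n_M = X; n_R = X.
Total moles n_T = 1 + X.
Mole fractions y_i = n_i/n_T; K_p = p_M p_R / (p_Q) with p_i = y_i·P.
Substituting and setting equal to 160 kPa gives a polynomial in X; the root in (0,1) is X = 0.576.

X = 0.576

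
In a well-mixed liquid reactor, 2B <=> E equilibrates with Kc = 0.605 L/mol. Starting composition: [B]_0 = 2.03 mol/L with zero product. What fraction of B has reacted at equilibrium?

Let X = conversion of B; extent ξ = 2.03X/2 mol/L.
Concentrations: [B] = 2.03 − 2.03X; [E] = 1.01X.
Kc = [E] / ([B]^2).
This equals 0.605 at X = 0.534 (the root in 0 < X < 1).

X = 0.534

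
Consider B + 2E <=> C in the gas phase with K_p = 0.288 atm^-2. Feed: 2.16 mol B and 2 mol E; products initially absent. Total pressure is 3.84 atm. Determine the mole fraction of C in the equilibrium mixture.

Basis: 2 mol E initially; let X = conversion of E. Extent ξ = X.
Mole table: n_B = 2.16 − X; n_E = 2 − 2X; n_C = X.
Total moles n_T = 4.16 − 2X.
y_i = n_i/n_T, p_i = y_i·P. K_p = p_C / (p_B p_E^2).
Equating to 0.288 atm^-2 and solving on 0 < X < 1: X = 0.563.
Then n_C = 0.563, n_T = 3.03, so y_C = 0.186.

y_C = 0.186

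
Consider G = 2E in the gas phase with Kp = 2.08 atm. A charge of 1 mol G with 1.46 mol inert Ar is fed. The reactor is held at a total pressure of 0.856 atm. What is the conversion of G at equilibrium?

X = 0.727

Take 1 mol G as basis and let X be its fractional conversion, so ξ = X.
Species balance: n_G = 1 − X; n_E = 2X; n_I = 1.46 (inert).
n_T = Σnᵢ = 2.46 + X.
y_i = n_i/n_T, p_i = y_i·P. Kp = p_E^2 / (p_G).
Equating to 2.08 atm and solving on 0 < X < 1: X = 0.727.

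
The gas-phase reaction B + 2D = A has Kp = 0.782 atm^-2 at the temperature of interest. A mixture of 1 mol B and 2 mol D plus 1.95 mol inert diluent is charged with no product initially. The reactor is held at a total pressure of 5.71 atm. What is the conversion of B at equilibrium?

X = 0.567

Let X = conversion of B (basis 1 mol B); extent of reaction ξ = X.
At extent ξ: n_B = 1 − X; n_D = 2 − 2X; n_A = X; n_I = 1.95 (inert).
Summing: n_T = 4.95 − 2X.
y_i = n_i/n_T, p_i = y_i·P. Kp = p_A / (p_B p_D^2).
This yields a degree-3 equation in X; solving on (0,1), X = 0.567.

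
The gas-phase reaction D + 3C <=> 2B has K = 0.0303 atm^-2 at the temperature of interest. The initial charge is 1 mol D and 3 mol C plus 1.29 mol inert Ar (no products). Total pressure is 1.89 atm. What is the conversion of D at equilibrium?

X = 0.129

Let X = conversion of D (basis 1 mol D); extent of reaction ξ = X.
Moles: n_D = 1 − X; n_C = 3 − 3X; n_B = 2X; n_I = 1.29 (inert).
n_T = Σnᵢ = 5.29 − 2X.
y_i = n_i/n_T, p_i = y_i·P. K = p_B^2 / (p_D p_C^3).
Setting this equal to 0.0303 atm^-2 and taking the physical root (0 < X < 1) gives X = 0.129.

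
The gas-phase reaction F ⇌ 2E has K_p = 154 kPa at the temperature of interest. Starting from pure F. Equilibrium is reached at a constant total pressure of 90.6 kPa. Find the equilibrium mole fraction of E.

y_E = 0.706

Take 1 mol F as basis and let X be its fractional conversion, so ξ = X.
Species balance: n_F = 1 − X; n_E = 2X.
Total moles n_T = 1 + X.
y_i = n_i/n_T, p_i = y_i·P. K_p = p_E^2 / (p_F).
This yields a degree-2 equation in X; solving on (0,1), X = 0.546.
Then n_E = 1.09, n_T = 1.55, so y_E = 0.706.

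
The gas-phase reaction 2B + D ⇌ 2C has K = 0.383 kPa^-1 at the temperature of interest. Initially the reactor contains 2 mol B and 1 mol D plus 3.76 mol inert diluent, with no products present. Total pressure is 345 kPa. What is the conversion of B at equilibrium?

X = 0.714

Take 2 mol B as basis and let X be its fractional conversion, so ξ = X.
At extent ξ: n_B = 2 − 2X; n_D = 1 − X; n_C = 2X; n_I = 3.76 (inert).
Summing: n_T = 6.76 − X.
With p_i = (n_i/n_T)P, K = p_C^2 / (p_B^2 p_D).
Equating to 0.383 kPa^-1 and solving on 0 < X < 1: X = 0.714.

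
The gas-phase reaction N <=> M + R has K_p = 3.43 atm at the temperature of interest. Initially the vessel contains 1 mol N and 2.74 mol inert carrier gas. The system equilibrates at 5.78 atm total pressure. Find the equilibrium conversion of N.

Let X = conversion of N (basis 1 mol N); extent of reaction ξ = X.
Mole table: n_N = 1 − X; n_M = X; n_R = X; n_I = 2.74 (inert).
Total moles n_T = 3.74 + X.
Mole fractions y_i = n_i/n_T; K_p = p_M p_R / (p_N) with p_i = y_i·P.
This yields a degree-2 equation in X; solving on (0,1), X = 0.776.

X = 0.776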